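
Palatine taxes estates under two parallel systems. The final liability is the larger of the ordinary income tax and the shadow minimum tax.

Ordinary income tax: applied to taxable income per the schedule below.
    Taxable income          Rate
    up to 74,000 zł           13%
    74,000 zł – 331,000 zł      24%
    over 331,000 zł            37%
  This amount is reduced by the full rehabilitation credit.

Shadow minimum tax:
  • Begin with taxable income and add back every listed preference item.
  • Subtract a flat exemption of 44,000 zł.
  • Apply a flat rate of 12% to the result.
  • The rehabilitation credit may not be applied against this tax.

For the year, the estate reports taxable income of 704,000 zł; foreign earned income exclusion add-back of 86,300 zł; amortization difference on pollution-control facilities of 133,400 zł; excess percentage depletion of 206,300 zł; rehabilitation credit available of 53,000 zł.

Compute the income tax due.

Shadow minimum tax:
  Adjusted income: 704,000 zł + 86,300 zł + 133,400 zł + 206,300 zł = 1,130,000 zł
  Less exemption 44,000 zł → base 1,086,000 zł
  1,086,000 zł × 12% = 130,320 zł

Ordinary income tax:
  74,000 zł × 13% = 9,620 zł
  257,000 zł × 24% = 61,680 zł
  373,000 zł × 37% = 138,010 zł
  → 209,310 zł
  Less rehabilitation credit 53,000 zł → 156,310 zł

156,310 zł > 130,320 zł, so the ordinary income tax governs.

156,310 zł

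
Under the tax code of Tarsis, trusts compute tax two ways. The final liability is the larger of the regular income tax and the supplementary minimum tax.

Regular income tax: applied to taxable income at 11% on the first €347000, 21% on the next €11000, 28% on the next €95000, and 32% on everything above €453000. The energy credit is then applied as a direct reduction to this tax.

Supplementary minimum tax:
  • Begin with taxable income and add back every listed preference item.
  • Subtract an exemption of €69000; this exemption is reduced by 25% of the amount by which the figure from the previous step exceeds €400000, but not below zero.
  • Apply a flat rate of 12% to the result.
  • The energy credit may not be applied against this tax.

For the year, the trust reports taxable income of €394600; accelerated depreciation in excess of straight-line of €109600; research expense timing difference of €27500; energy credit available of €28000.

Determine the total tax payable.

€59475

Supplementary minimum tax:
  Adjusted income: €394600 + €109600 + €27500 = €531700
  Exemption: €69000 − 25% × (€531700 − €400000) = €69000 − €32925 = €36075
  Base: €531700 − €36075 = €495625
  €495625 × 12% = €59475

Regular income tax:
  €347000 × 11% = €38170
  €11000 × 21% = €2310
  €36600 × 28% = €10248
  → €50728
  Less energy credit €28000 → €22728

€59475 > €22728, so the supplementary minimum tax is the binding amount.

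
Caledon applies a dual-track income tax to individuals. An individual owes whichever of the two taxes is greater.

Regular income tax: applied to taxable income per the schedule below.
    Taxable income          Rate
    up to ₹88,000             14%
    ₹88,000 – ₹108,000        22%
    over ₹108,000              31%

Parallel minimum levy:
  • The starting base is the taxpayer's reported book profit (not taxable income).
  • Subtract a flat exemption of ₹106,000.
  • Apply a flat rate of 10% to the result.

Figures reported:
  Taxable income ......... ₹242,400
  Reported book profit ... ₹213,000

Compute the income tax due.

₹58,384

Regular income tax:
  ₹88,000 × 14% = ₹12,320
  ₹20,000 × 22% = ₹4,400
  ₹134,400 × 31% = ₹41,664
  → ₹58,384

Parallel minimum levy:
  Base (reported book profit): ₹213,000
  Less exemption ₹106,000 → base ₹107,000
  ₹107,000 × 10% = ₹10,700

₹58,384 > ₹10,700, so the regular income tax governs.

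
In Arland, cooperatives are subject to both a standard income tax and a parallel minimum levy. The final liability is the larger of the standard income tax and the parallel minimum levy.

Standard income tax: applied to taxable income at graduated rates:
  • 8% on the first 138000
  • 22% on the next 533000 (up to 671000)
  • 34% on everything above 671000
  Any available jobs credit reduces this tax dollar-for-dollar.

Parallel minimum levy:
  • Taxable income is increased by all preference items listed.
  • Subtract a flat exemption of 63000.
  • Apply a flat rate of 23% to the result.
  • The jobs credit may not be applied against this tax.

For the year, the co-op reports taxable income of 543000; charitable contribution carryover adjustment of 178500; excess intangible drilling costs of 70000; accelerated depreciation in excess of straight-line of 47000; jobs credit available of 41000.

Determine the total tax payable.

Parallel minimum levy:
  Adjusted income: 543000 + 178500 + 70000 + 47000 = 838500
  Less exemption 63000 → base 775500
  775500 × 23% = 178365

Standard income tax:
  138000 × 8% = 11040
  405000 × 22% = 89100
  → 100140
  Less jobs credit 41000 → 59140

178365 > 59140, so the parallel minimum levy is the binding amount.

178365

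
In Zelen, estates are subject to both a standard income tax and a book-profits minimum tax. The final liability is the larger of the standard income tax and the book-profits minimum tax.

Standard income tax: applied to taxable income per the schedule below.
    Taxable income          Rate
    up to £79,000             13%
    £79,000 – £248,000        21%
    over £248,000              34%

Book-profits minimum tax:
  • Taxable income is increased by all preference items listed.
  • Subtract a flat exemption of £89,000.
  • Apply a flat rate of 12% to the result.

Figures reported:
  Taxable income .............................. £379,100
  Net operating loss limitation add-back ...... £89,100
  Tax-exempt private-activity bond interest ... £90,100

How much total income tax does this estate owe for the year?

£90,334

Book-profits minimum tax:
  Adjusted income: £379,100 + £89,100 + £90,100 = £558,300
  Less exemption £89,000 → base £469,300
  £469,300 × 12% = £56,316

Standard income tax:
  £79,000 × 13% = £10,270
  £169,000 × 21% = £35,490
  £131,100 × 34% = £44,574
  → £90,334

£90,334 > £56,316, so the standard income tax governs.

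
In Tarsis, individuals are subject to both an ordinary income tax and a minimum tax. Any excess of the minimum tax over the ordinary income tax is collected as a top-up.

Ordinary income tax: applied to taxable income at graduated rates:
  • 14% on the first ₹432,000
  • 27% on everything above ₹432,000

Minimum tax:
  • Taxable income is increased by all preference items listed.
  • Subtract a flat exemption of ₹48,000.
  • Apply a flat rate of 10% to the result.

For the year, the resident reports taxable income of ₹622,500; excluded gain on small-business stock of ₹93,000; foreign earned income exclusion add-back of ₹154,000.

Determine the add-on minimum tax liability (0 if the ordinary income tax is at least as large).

₹0

Ordinary income tax:
  ₹432,000 × 14% = ₹60,480
  ₹190,500 × 27% = ₹51,435
  → ₹111,915

Minimum tax:
  Adjusted income: ₹622,500 + ₹93,000 + ₹154,000 = ₹869,500
  Less exemption ₹48,000 → base ₹821,500
  ₹821,500 × 10% = ₹82,150

₹82,150 ≤ ₹111,915, so no add-on is due.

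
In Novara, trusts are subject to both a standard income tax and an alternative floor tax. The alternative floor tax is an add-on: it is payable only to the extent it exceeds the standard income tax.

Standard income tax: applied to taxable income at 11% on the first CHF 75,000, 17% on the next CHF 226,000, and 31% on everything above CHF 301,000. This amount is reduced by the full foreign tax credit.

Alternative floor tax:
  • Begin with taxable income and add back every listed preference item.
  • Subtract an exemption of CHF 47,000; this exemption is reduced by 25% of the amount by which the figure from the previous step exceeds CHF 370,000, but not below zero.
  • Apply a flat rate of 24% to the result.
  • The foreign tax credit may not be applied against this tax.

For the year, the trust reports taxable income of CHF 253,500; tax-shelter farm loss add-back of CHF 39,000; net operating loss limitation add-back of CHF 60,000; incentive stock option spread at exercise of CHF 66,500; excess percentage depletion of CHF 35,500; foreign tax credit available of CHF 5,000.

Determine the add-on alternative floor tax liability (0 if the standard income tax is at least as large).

CHF 69,275

Alternative floor tax:
  Adjusted income: CHF 253,500 + CHF 39,000 + CHF 60,000 + CHF 66,500 + CHF 35,500 = CHF 454,500
  Exemption: CHF 47,000 − 25% × (CHF 454,500 − CHF 370,000) = CHF 47,000 − CHF 21,125 = CHF 25,875
  Base: CHF 454,500 − CHF 25,875 = CHF 428,625
  CHF 428,625 × 24% = CHF 102,870

Standard income tax:
  CHF 75,000 × 11% = CHF 8,250
  CHF 178,500 × 17% = CHF 30,345
  → CHF 38,595
  Less foreign tax credit CHF 5,000 → CHF 33,595

Excess of alternative floor tax over standard income tax: CHF 102,870 − CHF 33,595 = CHF 69,275.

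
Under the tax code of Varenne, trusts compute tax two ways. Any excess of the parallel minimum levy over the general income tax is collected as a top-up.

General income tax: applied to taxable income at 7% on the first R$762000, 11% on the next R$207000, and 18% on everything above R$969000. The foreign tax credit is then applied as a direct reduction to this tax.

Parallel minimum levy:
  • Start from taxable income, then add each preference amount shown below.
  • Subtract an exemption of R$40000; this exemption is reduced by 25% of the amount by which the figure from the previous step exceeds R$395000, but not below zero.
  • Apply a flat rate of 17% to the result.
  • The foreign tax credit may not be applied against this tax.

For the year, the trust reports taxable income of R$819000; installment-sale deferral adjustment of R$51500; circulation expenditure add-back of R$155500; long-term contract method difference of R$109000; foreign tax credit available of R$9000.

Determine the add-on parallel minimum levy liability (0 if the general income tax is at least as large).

General income tax:
  R$762000 × 7% = R$53340
  R$57000 × 11% = R$6270
  → R$59610
  Less foreign tax credit R$9000 → R$50610

Parallel minimum levy:
  Adjusted income: R$819000 + R$51500 + R$155500 + R$109000 = R$1135000
  Exemption: 25% × (R$1135000 − R$395000) = R$185000 ≥ R$40000, so the exemption is fully phased out
  Base: R$1135000 − R$0 = R$1135000
  R$1135000 × 17% = R$192950

Excess of parallel minimum levy over general income tax: R$192950 − R$50610 = R$142340.

R$142340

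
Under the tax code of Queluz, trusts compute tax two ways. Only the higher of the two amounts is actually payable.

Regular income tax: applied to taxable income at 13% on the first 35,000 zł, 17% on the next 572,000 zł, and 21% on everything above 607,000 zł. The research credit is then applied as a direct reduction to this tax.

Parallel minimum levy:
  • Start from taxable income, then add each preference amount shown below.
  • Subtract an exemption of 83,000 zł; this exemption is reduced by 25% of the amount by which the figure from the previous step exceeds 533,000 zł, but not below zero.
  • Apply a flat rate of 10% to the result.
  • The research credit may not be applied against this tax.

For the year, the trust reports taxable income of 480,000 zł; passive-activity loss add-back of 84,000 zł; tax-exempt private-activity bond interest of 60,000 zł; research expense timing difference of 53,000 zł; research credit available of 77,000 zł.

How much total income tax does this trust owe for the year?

63,000 zł

Regular income tax:
  35,000 zł × 13% = 4,550 zł
  445,000 zł × 17% = 75,650 zł
  → 80,200 zł
  Less research credit 77,000 zł → 3,200 zł

Parallel minimum levy:
  Adjusted income: 480,000 zł + 84,000 zł + 60,000 zł + 53,000 zł = 677,000 zł
  Exemption: 83,000 zł − 25% × (677,000 zł − 533,000 zł) = 83,000 zł − 36,000 zł = 47,000 zł
  Base: 677,000 zł − 47,000 zł = 630,000 zł
  630,000 zł × 10% = 63,000 zł

63,000 zł > 3,200 zł, so the parallel minimum levy is the binding amount.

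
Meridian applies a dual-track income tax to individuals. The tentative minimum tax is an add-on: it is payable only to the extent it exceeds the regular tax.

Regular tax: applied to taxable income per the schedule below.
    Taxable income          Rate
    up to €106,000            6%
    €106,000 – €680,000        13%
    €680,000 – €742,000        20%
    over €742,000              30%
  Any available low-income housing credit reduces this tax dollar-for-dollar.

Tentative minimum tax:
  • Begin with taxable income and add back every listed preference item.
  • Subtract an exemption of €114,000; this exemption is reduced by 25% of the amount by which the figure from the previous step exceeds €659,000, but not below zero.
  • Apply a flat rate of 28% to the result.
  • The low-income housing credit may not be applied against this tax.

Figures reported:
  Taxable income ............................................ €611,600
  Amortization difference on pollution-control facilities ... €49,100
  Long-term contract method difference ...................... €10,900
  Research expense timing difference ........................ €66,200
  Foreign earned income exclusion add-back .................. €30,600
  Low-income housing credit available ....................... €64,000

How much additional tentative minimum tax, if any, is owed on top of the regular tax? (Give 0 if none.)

Regular tax:
  €106,000 × 6% = €6,360
  €505,600 × 13% = €65,728
  → €72,088
  Less low-income housing credit €64,000 → €8,088

Tentative minimum tax:
  Adjusted income: €611,600 + €49,100 + €10,900 + €66,200 + €30,600 = €768,400
  Exemption: €114,000 − 25% × (€768,400 − €659,000) = €114,000 − €27,350 = €86,650
  Base: €768,400 − €86,650 = €681,750
  €681,750 × 28% = €190,890

Excess of tentative minimum tax over regular tax: €190,890 − €8,088 = €182,802.

€182,802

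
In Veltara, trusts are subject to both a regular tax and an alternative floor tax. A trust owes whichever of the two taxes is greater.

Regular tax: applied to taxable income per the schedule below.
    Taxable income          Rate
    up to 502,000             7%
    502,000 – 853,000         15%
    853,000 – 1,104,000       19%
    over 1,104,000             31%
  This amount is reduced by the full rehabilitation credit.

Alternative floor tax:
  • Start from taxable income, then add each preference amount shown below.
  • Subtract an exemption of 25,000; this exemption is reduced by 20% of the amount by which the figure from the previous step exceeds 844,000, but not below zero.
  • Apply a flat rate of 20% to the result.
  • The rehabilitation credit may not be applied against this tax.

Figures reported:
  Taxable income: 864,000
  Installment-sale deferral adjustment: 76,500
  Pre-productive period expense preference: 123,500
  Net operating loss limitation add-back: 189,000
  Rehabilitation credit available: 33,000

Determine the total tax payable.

Regular tax:
  502,000 × 7% = 35,140
  351,000 × 15% = 52,650
  11,000 × 19% = 2,090
  → 89,880
  Less rehabilitation credit 33,000 → 56,880

Alternative floor tax:
  Adjusted income: 864,000 + 76,500 + 123,500 + 189,000 = 1,253,000
  Exemption: 20% × (1,253,000 − 844,000) = 81,800 ≥ 25,000, so the exemption is fully phased out
  Base: 1,253,000 − 0 = 1,253,000
  1,253,000 × 20% = 250,600

250,600 > 56,880, so the alternative floor tax is the binding amount.

250,600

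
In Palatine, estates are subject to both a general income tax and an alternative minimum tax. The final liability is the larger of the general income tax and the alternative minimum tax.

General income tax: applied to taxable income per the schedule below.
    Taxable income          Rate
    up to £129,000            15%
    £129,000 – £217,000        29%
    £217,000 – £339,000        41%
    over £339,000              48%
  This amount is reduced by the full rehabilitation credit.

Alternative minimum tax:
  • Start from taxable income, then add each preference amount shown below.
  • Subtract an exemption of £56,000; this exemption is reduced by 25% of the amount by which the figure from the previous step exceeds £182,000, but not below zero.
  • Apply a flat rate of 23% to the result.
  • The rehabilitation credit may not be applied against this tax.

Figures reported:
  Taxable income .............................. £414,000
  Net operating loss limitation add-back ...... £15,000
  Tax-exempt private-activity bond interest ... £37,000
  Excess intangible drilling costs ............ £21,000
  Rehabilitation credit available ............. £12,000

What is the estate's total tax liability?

General income tax:
  £129,000 × 15% = £19,350
  £88,000 × 29% = £25,520
  £122,000 × 41% = £50,020
  £75,000 × 48% = £36,000
  → £130,890
  Less rehabilitation credit £12,000 → £118,890

Alternative minimum tax:
  Adjusted income: £414,000 + £15,000 + £37,000 + £21,000 = £487,000
  Exemption: 25% × (£487,000 − £182,000) = £76,250 ≥ £56,000, so the exemption is fully phased out
  Base: £487,000 − £0 = £487,000
  £487,000 × 23% = £112,010

£118,890 > £112,010, so the general income tax governs.

£118,890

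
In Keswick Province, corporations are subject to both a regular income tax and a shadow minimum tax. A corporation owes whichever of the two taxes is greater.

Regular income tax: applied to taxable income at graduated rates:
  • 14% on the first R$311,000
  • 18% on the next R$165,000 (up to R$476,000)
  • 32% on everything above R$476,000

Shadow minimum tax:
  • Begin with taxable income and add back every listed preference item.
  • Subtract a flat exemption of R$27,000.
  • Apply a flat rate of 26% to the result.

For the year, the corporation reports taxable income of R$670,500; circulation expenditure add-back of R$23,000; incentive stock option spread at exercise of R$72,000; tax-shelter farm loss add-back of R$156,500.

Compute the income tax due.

Shadow minimum tax:
  Adjusted income: R$670,500 + R$23,000 + R$72,000 + R$156,500 = R$922,000
  Less exemption R$27,000 → base R$895,000
  R$895,000 × 26% = R$232,700

Regular income tax:
  R$311,000 × 14% = R$43,540
  R$165,000 × 18% = R$29,700
  R$194,500 × 32% = R$62,240
  → R$135,480

R$232,700 > R$135,480, so the shadow minimum tax is the binding amount.

R$232,700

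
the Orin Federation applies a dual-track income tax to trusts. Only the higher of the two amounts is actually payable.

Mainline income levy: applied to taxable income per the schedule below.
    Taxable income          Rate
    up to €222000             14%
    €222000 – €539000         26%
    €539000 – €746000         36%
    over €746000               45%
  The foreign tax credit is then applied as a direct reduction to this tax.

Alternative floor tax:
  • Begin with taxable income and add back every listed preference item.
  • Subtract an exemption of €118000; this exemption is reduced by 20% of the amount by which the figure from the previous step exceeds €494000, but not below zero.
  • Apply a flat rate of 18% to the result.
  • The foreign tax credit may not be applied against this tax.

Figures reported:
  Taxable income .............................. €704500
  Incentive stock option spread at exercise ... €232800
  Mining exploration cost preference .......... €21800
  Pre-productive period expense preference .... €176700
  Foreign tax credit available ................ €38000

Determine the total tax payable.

€204444

Alternative floor tax:
  Adjusted income: €704500 + €232800 + €21800 + €176700 = €1135800
  Exemption: 20% × (€1135800 − €494000) = €128360 ≥ €118000, so the exemption is fully phased out
  Base: €1135800 − €0 = €1135800
  €1135800 × 18% = €204444

Mainline income levy:
  €222000 × 14% = €31080
  €317000 × 26% = €82420
  €165500 × 36% = €59580
  → €173080
  Less foreign tax credit €38000 → €135080

€204444 > €135080, so the alternative floor tax is the binding amount.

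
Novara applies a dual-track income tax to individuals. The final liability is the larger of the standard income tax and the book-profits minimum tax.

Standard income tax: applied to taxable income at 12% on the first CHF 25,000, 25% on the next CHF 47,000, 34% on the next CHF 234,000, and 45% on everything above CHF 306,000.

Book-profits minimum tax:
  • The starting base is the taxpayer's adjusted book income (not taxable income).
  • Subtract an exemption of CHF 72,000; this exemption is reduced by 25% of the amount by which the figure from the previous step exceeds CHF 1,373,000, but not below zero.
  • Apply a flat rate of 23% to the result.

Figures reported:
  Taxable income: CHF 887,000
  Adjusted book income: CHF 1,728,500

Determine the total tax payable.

CHF 397,555

Book-profits minimum tax:
  Base (adjusted book income): CHF 1,728,500
  Exemption: 25% × (CHF 1,728,500 − CHF 1,373,000) = CHF 88,875 ≥ CHF 72,000, so the exemption is fully phased out
  Base: CHF 1,728,500 − CHF 0 = CHF 1,728,500
  CHF 1,728,500 × 23% = CHF 397,555

Standard income tax:
  CHF 25,000 × 12% = CHF 3,000
  CHF 47,000 × 25% = CHF 11,750
  CHF 234,000 × 34% = CHF 79,560
  CHF 581,000 × 45% = CHF 261,450
  → CHF 355,760

CHF 397,555 > CHF 355,760, so the book-profits minimum tax is the binding amount.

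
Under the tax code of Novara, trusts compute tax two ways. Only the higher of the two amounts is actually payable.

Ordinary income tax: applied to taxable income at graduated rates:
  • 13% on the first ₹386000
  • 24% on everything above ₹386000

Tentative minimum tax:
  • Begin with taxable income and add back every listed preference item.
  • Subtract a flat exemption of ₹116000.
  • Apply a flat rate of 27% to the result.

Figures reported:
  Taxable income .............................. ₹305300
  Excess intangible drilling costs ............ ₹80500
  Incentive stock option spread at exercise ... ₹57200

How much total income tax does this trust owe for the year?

₹88290

Ordinary income tax:
  ₹305300 × 13% = ₹39689

Tentative minimum tax:
  Adjusted income: ₹305300 + ₹80500 + ₹57200 = ₹443000
  Less exemption ₹116000 → base ₹327000
  ₹327000 × 27% = ₹88290

₹88290 > ₹39689, so the tentative minimum tax is the binding amount.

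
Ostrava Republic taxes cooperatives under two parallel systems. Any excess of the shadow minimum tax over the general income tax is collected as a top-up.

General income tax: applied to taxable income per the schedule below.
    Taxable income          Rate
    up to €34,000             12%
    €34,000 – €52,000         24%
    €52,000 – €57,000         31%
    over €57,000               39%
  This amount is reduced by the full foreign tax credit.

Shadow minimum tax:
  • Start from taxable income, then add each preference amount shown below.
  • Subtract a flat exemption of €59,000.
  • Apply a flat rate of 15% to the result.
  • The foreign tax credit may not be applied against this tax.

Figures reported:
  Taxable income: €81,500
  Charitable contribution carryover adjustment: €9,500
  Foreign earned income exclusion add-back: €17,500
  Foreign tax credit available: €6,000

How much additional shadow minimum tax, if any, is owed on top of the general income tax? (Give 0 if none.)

€0

General income tax:
  €34,000 × 12% = €4,080
  €18,000 × 24% = €4,320
  €5,000 × 31% = €1,550
  €24,500 × 39% = €9,555
  → €19,505
  Less foreign tax credit €6,000 → €13,505

Shadow minimum tax:
  Adjusted income: €81,500 + €9,500 + €17,500 = €108,500
  Less exemption €59,000 → base €49,500
  €49,500 × 15% = €7,425

€7,425 ≤ €13,505, so no add-on is due.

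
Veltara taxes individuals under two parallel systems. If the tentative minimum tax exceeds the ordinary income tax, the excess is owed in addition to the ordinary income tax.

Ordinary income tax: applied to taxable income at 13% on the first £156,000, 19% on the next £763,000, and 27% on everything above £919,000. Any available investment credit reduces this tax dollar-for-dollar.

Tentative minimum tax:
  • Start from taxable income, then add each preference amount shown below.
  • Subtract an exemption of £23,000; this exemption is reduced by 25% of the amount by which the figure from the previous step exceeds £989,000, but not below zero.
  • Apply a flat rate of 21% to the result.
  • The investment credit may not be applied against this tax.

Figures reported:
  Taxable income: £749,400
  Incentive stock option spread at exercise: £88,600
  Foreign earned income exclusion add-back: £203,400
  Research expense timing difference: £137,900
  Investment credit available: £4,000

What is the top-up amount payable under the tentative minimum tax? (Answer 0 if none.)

Tentative minimum tax:
  Adjusted income: £749,400 + £88,600 + £203,400 + £137,900 = £1,179,300
  Exemption: 25% × (£1,179,300 − £989,000) = £47,575 ≥ £23,000, so the exemption is fully phased out
  Base: £1,179,300 − £0 = £1,179,300
  £1,179,300 × 21% = £247,653

Ordinary income tax:
  £156,000 × 13% = £20,280
  £593,400 × 19% = £112,746
  → £133,026
  Less investment credit £4,000 → £129,026

Excess of tentative minimum tax over ordinary income tax: £247,653 − £129,026 = £118,627.

£118,627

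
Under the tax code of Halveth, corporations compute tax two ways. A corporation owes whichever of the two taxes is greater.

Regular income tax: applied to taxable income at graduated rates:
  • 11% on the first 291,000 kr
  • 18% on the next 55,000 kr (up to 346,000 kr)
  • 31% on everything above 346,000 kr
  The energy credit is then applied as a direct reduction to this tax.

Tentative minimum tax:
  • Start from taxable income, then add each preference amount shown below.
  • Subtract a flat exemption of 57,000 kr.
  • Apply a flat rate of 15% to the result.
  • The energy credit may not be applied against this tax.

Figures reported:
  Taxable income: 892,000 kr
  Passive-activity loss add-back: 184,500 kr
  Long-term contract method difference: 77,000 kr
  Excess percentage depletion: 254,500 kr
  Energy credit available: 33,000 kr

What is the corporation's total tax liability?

202,650 kr

Tentative minimum tax:
  Adjusted income: 892,000 kr + 184,500 kr + 77,000 kr + 254,500 kr = 1,408,000 kr
  Less exemption 57,000 kr → base 1,351,000 kr
  1,351,000 kr × 15% = 202,650 kr

Regular income tax:
  291,000 kr × 11% = 32,010 kr
  55,000 kr × 18% = 9,900 kr
  546,000 kr × 31% = 169,260 kr
  → 211,170 kr
  Less energy credit 33,000 kr → 178,170 kr

202,650 kr > 178,170 kr, so the tentative minimum tax is the binding amount.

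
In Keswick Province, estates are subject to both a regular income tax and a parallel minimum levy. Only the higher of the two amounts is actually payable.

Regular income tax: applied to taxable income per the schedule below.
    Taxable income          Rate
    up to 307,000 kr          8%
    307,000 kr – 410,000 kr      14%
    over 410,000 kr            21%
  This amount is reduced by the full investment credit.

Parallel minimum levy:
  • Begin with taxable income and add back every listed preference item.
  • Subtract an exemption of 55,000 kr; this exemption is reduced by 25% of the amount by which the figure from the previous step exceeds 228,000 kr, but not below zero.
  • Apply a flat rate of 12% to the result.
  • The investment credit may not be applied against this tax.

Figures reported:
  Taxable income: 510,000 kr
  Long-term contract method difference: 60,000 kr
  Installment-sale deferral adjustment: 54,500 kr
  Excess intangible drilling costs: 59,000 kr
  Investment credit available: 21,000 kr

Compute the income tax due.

Parallel minimum levy:
  Adjusted income: 510,000 kr + 60,000 kr + 54,500 kr + 59,000 kr = 683,500 kr
  Exemption: 25% × (683,500 kr − 228,000 kr) = 113,875 kr ≥ 55,000 kr, so the exemption is fully phased out
  Base: 683,500 kr − 0 kr = 683,500 kr
  683,500 kr × 12% = 82,020 kr

Regular income tax:
  307,000 kr × 8% = 24,560 kr
  103,000 kr × 14% = 14,420 kr
  100,000 kr × 21% = 21,000 kr
  → 59,980 kr
  Less investment credit 21,000 kr → 38,980 kr

82,020 kr > 38,980 kr, so the parallel minimum levy is the binding amount.

82,020 kr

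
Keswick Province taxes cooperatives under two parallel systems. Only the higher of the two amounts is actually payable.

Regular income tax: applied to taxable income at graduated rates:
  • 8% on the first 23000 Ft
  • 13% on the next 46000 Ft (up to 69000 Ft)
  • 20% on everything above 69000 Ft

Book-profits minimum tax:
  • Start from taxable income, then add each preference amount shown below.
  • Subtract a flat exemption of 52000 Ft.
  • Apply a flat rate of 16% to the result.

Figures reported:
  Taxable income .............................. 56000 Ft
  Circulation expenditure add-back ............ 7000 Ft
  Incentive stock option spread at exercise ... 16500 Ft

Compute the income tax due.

6130 Ft

Regular income tax:
  23000 Ft × 8% = 1840 Ft
  33000 Ft × 13% = 4290 Ft
  → 6130 Ft

Book-profits minimum tax:
  Adjusted income: 56000 Ft + 7000 Ft + 16500 Ft = 79500 Ft
  Less exemption 52000 Ft → base 27500 Ft
  27500 Ft × 16% = 4400 Ft

6130 Ft > 4400 Ft, so the regular income tax governs.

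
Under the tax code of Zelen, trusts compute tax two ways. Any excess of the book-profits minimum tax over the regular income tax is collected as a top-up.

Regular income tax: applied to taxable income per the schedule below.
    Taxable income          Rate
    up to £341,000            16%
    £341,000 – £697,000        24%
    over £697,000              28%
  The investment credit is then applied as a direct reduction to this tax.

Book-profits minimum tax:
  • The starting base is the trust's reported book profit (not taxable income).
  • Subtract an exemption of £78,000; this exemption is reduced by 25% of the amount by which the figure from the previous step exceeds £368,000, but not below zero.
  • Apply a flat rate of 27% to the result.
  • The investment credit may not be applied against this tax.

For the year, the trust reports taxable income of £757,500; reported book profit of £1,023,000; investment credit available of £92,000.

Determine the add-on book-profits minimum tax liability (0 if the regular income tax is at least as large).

£211,270

Book-profits minimum tax:
  Base (reported book profit): £1,023,000
  Exemption: 25% × (£1,023,000 − £368,000) = £163,750 ≥ £78,000, so the exemption is fully phased out
  Base: £1,023,000 − £0 = £1,023,000
  £1,023,000 × 27% = £276,210

Regular income tax:
  £341,000 × 16% = £54,560
  £356,000 × 24% = £85,440
  £60,500 × 28% = £16,940
  → £156,940
  Less investment credit £92,000 → £64,940

Excess of book-profits minimum tax over regular income tax: £276,210 − £64,940 = £211,270.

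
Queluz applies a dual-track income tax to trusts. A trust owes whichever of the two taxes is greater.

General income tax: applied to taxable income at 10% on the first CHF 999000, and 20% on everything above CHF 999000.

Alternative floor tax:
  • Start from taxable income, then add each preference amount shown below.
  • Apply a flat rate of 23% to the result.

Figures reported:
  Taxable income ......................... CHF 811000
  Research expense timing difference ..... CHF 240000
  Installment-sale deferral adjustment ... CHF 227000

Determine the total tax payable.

CHF 293940

Alternative floor tax:
  Adjusted income: CHF 811000 + CHF 240000 + CHF 227000 = CHF 1278000
  CHF 1278000 × 23% = CHF 293940

General income tax:
  CHF 811000 × 10% = CHF 81100

CHF 293940 > CHF 81100, so the alternative floor tax is the binding amount.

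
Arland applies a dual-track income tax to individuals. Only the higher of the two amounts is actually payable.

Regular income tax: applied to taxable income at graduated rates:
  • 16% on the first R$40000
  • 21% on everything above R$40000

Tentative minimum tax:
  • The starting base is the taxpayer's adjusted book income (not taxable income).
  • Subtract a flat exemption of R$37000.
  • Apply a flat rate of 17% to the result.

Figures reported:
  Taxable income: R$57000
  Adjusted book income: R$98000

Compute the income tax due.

Tentative minimum tax:
  Base (adjusted book income): R$98000
  Less exemption R$37000 → base R$61000
  R$61000 × 17% = R$10370

Regular income tax:
  R$40000 × 16% = R$6400
  R$17000 × 21% = R$3570
  → R$9970

R$10370 > R$9970, so the tentative minimum tax is the binding amount.

R$10370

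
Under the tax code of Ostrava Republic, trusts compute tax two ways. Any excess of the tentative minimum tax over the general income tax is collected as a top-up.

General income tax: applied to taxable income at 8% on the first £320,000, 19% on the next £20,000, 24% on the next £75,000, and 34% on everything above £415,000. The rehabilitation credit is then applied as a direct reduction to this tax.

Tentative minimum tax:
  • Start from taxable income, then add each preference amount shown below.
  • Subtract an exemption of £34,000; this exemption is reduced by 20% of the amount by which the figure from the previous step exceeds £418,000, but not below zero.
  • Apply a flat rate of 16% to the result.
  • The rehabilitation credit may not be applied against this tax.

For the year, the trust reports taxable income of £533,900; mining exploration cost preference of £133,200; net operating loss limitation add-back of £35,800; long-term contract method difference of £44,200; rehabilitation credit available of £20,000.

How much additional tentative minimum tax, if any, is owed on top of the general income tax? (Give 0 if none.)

Tentative minimum tax:
  Adjusted income: £533,900 + £133,200 + £35,800 + £44,200 = £747,100
  Exemption: 20% × (£747,100 − £418,000) = £65,820 ≥ £34,000, so the exemption is fully phased out
  Base: £747,100 − £0 = £747,100
  £747,100 × 16% = £119,536

General income tax:
  £320,000 × 8% = £25,600
  £20,000 × 19% = £3,800
  £75,000 × 24% = £18,000
  £118,900 × 34% = £40,426
  → £87,826
  Less rehabilitation credit £20,000 → £67,826

Excess of tentative minimum tax over general income tax: £119,536 − £67,826 = £51,710.

£51,710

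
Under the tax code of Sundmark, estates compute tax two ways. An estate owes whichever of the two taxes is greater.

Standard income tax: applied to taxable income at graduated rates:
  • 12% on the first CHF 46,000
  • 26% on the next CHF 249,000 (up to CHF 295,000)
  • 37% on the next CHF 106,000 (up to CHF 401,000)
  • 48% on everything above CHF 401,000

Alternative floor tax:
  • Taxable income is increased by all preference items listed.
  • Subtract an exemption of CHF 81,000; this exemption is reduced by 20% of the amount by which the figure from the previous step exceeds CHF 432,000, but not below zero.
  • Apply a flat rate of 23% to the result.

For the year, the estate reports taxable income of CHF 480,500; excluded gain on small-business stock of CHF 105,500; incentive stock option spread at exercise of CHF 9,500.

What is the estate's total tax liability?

CHF 147,640

Alternative floor tax:
  Adjusted income: CHF 480,500 + CHF 105,500 + CHF 9,500 = CHF 595,500
  Exemption: CHF 81,000 − 20% × (CHF 595,500 − CHF 432,000) = CHF 81,000 − CHF 32,700 = CHF 48,300
  Base: CHF 595,500 − CHF 48,300 = CHF 547,200
  CHF 547,200 × 23% = CHF 125,856

Standard income tax:
  CHF 46,000 × 12% = CHF 5,520
  CHF 249,000 × 26% = CHF 64,740
  CHF 106,000 × 37% = CHF 39,220
  CHF 79,500 × 48% = CHF 38,160
  → CHF 147,640

CHF 147,640 > CHF 125,856, so the standard income tax governs.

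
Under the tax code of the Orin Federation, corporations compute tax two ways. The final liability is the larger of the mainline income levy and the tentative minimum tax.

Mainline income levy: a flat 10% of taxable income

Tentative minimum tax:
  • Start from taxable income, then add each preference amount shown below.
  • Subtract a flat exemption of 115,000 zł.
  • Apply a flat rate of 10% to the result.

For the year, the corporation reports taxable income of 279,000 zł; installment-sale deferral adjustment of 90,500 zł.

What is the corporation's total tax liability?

27,900 zł

Mainline income levy:
  279,000 zł × 10% = 27,900 zł

Tentative minimum tax:
  Adjusted income: 279,000 zł + 90,500 zł = 369,500 zł
  Less exemption 115,000 zł → base 254,500 zł
  254,500 zł × 10% = 25,450 zł

27,900 zł > 25,450 zł, so the mainline income levy governs.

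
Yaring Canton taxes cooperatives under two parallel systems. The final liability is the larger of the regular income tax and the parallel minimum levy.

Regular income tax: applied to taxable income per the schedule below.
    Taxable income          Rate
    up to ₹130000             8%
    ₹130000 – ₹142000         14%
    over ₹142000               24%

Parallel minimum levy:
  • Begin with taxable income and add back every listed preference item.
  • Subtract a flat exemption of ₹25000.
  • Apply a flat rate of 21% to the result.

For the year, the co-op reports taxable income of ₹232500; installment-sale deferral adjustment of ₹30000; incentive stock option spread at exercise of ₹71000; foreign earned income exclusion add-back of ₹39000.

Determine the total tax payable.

Regular income tax:
  ₹130000 × 8% = ₹10400
  ₹12000 × 14% = ₹1680
  ₹90500 × 24% = ₹21720
  → ₹33800

Parallel minimum levy:
  Adjusted income: ₹232500 + ₹30000 + ₹71000 + ₹39000 = ₹372500
  Less exemption ₹25000 → base ₹347500
  ₹347500 × 21% = ₹72975

₹72975 > ₹33800, so the parallel minimum levy is the binding amount.

₹72975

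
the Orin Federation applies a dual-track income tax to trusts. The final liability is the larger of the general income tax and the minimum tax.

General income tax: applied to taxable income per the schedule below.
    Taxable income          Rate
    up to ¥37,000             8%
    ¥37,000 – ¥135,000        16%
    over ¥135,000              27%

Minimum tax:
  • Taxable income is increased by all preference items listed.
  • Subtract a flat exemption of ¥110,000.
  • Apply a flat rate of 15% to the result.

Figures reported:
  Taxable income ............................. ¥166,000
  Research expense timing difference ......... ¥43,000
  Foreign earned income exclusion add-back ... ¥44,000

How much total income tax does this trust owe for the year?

¥27,010

General income tax:
  ¥37,000 × 8% = ¥2,960
  ¥98,000 × 16% = ¥15,680
  ¥31,000 × 27% = ¥8,370
  → ¥27,010

Minimum tax:
  Adjusted income: ¥166,000 + ¥43,000 + ¥44,000 = ¥253,000
  Less exemption ¥110,000 → base ¥143,000
  ¥143,000 × 15% = ¥21,450

¥27,010 > ¥21,450, so the general income tax governs.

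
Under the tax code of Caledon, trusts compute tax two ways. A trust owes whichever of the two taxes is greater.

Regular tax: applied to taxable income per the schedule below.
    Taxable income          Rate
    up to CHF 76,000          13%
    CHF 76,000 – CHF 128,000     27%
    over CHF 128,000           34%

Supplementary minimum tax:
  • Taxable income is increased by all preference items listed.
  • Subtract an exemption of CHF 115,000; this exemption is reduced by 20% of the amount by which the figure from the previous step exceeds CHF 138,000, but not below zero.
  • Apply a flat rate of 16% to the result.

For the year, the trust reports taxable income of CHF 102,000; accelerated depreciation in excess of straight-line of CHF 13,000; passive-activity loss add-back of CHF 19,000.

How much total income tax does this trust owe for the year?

CHF 16,900

Regular tax:
  CHF 76,000 × 13% = CHF 9,880
  CHF 26,000 × 27% = CHF 7,020
  → CHF 16,900

Supplementary minimum tax:
  Adjusted income: CHF 102,000 + CHF 13,000 + CHF 19,000 = CHF 134,000
  Exemption: CHF 134,000 ≤ CHF 138,000, so full CHF 115,000 applies
  Base: CHF 134,000 − CHF 115,000 = CHF 19,000
  CHF 19,000 × 16% = CHF 3,040

CHF 16,900 > CHF 3,040, so the regular tax governs.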